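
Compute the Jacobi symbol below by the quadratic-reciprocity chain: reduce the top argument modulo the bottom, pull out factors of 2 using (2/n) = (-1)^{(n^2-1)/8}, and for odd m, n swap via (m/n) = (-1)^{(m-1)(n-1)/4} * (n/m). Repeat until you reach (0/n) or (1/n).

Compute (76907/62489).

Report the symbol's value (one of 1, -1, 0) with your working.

(76907/62489): 76907 mod 62489 = 14418, so (76907/62489) = (14418/62489)
factor out 2^1: 14418 = 2^1·7209; with 62489 mod 8 = 1, (2/62489) = +1; sign now +1; continue with (7209/62489)
flip (7209/62489) -> (62489/7209): both odd, 7209 mod 4 = 1, 62489 mod 4 = 1, so the flip contributes +1; sign now +1
(62489/7209): 62489 mod 7209 = 4817, so (62489/7209) = (4817/7209)
flip (4817/7209) -> (7209/4817): both odd, 4817 mod 4 = 1, 7209 mod 4 = 1, so the flip contributes +1; sign now +1
(7209/4817): 7209 mod 4817 = 2392, so (7209/4817) = (2392/4817)
factor out 2^3: 2392 = 2^3·299; with 4817 mod 8 = 1, (2/4817) = +1; sign now +1; continue with (299/4817)
flip (299/4817) -> (4817/299): both odd, 299 mod 4 = 3, 4817 mod 4 = 1, so the flip contributes +1; sign now +1
(4817/299): 4817 mod 299 = 33, so (4817/299) = (33/299)
flip (33/299) -> (299/33): both odd, 33 mod 4 = 1, 299 mod 4 = 3, so the flip contributes +1; sign now +1
(299/33): 299 mod 33 = 2, so (299/33) = (2/33)
factor out 2^1: 2 = 2^1·1; with 33 mod 8 = 1, (2/33) = +1; sign now +1; continue with (1/33)
reached (1/33) = 1, so the symbol is +1

1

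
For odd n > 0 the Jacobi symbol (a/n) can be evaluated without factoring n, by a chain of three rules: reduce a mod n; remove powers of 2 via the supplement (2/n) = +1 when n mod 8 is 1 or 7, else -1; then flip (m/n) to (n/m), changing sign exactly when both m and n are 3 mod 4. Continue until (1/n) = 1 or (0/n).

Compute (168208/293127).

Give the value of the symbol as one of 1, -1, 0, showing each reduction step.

168208 = 2^4·10513; (2/293127) = +1 since 293127 mod 8 = 7, so (168208/293127) = (+1)^4·(10513/293127); sign now +1
reciprocity: (10513/293127) = +1·(293127/10513) since 10513 mod 4 = 1, 293127 mod 4 = 3; sign now +1
(293127/10513) = (9276/10513)   [reduce mod 10513]
9276 = 2^2·2319; (2/10513) = +1 since 10513 mod 8 = 1, so (9276/10513) = (+1)^2·(2319/10513); sign now +1
reciprocity: (2319/10513) = +1·(10513/2319) since 2319 mod 4 = 3, 10513 mod 4 = 1; sign now +1
(10513/2319) = (1237/2319)   [reduce mod 2319]
reciprocity: (1237/2319) = +1·(2319/1237) since 1237 mod 4 = 1, 2319 mod 4 = 3; sign now +1
(2319/1237) = (1082/1237)   [reduce mod 1237]
1082 = 2^1·541; (2/1237) = -1 since 1237 mod 8 = 5, so (1082/1237) = (-1)^1·(541/1237); sign now -1
reciprocity: (541/1237) = +1·(1237/541) since 541 mod 4 = 1, 1237 mod 4 = 1; sign now -1
(1237/541) = (155/541)   [reduce mod 541]
reciprocity: (155/541) = +1·(541/155) since 155 mod 4 = 3, 541 mod 4 = 1; sign now -1
(541/155) = (76/155)   [reduce mod 155]
76 = 2^2·19; (2/155) = -1 since 155 mod 8 = 3, so (76/155) = (-1)^2·(19/155); sign now -1
reciprocity: (19/155) = -1·(155/19) since 19 mod 4 = 3, 155 mod 4 = 3; sign now +1
(155/19) = (3/19)   [reduce mod 19]
reciprocity: (3/19) = -1·(19/3) since 3 mod 4 = 3, 19 mod 4 = 3; sign now -1
(19/3) = (1/3)   [reduce mod 3]
(1/3) = 1; final value = sign = -1

-1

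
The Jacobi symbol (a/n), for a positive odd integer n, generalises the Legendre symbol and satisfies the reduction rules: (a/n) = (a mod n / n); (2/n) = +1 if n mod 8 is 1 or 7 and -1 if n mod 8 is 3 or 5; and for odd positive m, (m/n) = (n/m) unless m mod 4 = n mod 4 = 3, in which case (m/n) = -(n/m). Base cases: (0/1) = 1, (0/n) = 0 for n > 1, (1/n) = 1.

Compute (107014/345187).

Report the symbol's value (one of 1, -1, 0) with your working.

factor out 2^1: 107014 = 2^1·53507; with 345187 mod 8 = 3, (2/345187) = -1; sign now -1; continue with (53507/345187)
flip (53507/345187) -> (345187/53507): both odd, 53507 mod 4 = 3, 345187 mod 4 = 3, so the flip contributes -1; sign now +1
(345187/53507): 345187 mod 53507 = 24145, so (345187/53507) = (24145/53507)
flip (24145/53507) -> (53507/24145): both odd, 24145 mod 4 = 1, 53507 mod 4 = 3, so the flip contributes +1; sign now +1
(53507/24145): 53507 mod 24145 = 5217, so (53507/24145) = (5217/24145)
flip (5217/24145) -> (24145/5217): both odd, 5217 mod 4 = 1, 24145 mod 4 = 1, so the flip contributes +1; sign now +1
(24145/5217): 24145 mod 5217 = 3277, so (24145/5217) = (3277/5217)
flip (3277/5217) -> (5217/3277): both odd, 3277 mod 4 = 1, 5217 mod 4 = 1, so the flip contributes +1; sign now +1
(5217/3277): 5217 mod 3277 = 1940, so (5217/3277) = (1940/3277)
factor out 2^2: 1940 = 2^2·485; with 3277 mod 8 = 5, (2/3277) = -1; sign now +1; continue with (485/3277)
flip (485/3277) -> (3277/485): both odd, 485 mod 4 = 1, 3277 mod 4 = 1, so the flip contributes +1; sign now +1
(3277/485): 3277 mod 485 = 367, so (3277/485) = (367/485)
flip (367/485) -> (485/367): both odd, 367 mod 4 = 3, 485 mod 4 = 1, so the flip contributes +1; sign now +1
(485/367): 485 mod 367 = 118, so (485/367) = (118/367)
factor out 2^1: 118 = 2^1·59; with 367 mod 8 = 7, (2/367) = +1; sign now +1; continue with (59/367)
flip (59/367) -> (367/59): both odd, 59 mod 4 = 3, 367 mod 4 = 3, so the flip contributes -1; sign now -1
(367/59): 367 mod 59 = 13, so (367/59) = (13/59)
flip (13/59) -> (59/13): both odd, 13 mod 4 = 1, 59 mod 4 = 3, so the flip contributes +1; sign now -1
(59/13): 59 mod 13 = 7, so (59/13) = (7/13)
flip (7/13) -> (13/7): both odd, 7 mod 4 = 3, 13 mod 4 = 1, so the flip contributes +1; sign now -1
(13/7): 13 mod 7 = 6, so (13/7) = (6/7)
factor out 2^1: 6 = 2^1·3; with 7 mod 8 = 7, (2/7) = +1; sign now -1; continue with (3/7)
flip (3/7) -> (7/3): both odd, 3 mod 4 = 3, 7 mod 4 = 3, so the flip contributes -1; sign now +1
(7/3): 7 mod 3 = 1, so (7/3) = (1/3)
reached (1/3) = 1, so the symbol is +1

1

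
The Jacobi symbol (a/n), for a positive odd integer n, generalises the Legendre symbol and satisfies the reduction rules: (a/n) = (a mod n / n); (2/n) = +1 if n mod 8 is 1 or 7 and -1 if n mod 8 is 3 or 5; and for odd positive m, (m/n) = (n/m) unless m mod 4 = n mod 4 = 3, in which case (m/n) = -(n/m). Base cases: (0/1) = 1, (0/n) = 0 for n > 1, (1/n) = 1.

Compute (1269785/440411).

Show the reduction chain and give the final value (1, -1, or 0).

(1269785/440411): 1269785 mod 440411 = 388963, so (1269785/440411) = (388963/440411)
flip (388963/440411) -> (440411/388963): both odd, 388963 mod 4 = 3, 440411 mod 4 = 3, so the flip contributes -1; sign now -1
(440411/388963): 440411 mod 388963 = 51448, so (440411/388963) = (51448/388963)
factor out 2^3: 51448 = 2^3·6431; with 388963 mod 8 = 3, (2/388963) = -1; sign now +1; continue with (6431/388963)
flip (6431/388963) -> (388963/6431): both odd, 6431 mod 4 = 3, 388963 mod 4 = 3, so the flip contributes -1; sign now -1
(388963/6431): 388963 mod 6431 = 3103, so (388963/6431) = (3103/6431)
flip (3103/6431) -> (6431/3103): both odd, 3103 mod 4 = 3, 6431 mod 4 = 3, so the flip contributes -1; sign now +1
(6431/3103): 6431 mod 3103 = 225, so (6431/3103) = (225/3103)
flip (225/3103) -> (3103/225): both odd, 225 mod 4 = 1, 3103 mod 4 = 3, so the flip contributes +1; sign now +1
(3103/225): 3103 mod 225 = 178, so (3103/225) = (178/225)
factor out 2^1: 178 = 2^1·89; with 225 mod 8 = 1, (2/225) = +1; sign now +1; continue with (89/225)
flip (89/225) -> (225/89): both odd, 89 mod 4 = 1, 225 mod 4 = 1, so the flip contributes +1; sign now +1
(225/89): 225 mod 89 = 47, so (225/89) = (47/89)
flip (47/89) -> (89/47): both odd, 47 mod 4 = 3, 89 mod 4 = 1, so the flip contributes +1; sign now +1
(89/47): 89 mod 47 = 42, so (89/47) = (42/47)
factor out 2^1: 42 = 2^1·21; with 47 mod 8 = 7, (2/47) = +1; sign now +1; continue with (21/47)
flip (21/47) -> (47/21): both odd, 21 mod 4 = 1, 47 mod 4 = 3, so the flip contributes +1; sign now +1
(47/21): 47 mod 21 = 5, so (47/21) = (5/21)
flip (5/21) -> (21/5): both odd, 5 mod 4 = 1, 21 mod 4 = 1, so the flip contributes +1; sign now +1
(21/5): 21 mod 5 = 1, so (21/5) = (1/5)
reached (1/5) = 1, so the symbol is +1

1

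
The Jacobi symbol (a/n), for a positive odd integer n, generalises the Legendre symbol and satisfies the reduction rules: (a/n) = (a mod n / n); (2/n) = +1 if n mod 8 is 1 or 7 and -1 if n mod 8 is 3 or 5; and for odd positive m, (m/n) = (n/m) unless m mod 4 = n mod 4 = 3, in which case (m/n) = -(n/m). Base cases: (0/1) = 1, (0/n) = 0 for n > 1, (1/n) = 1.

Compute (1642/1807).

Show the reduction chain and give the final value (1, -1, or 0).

factor out 2^1: 1642 = 2^1·821; with 1807 mod 8 = 7, (2/1807) = +1; sign now +1; continue with (821/1807)
flip (821/1807) -> (1807/821): both odd, 821 mod 4 = 1, 1807 mod 4 = 3, so the flip contributes +1; sign now +1
(1807/821): 1807 mod 821 = 165, so (1807/821) = (165/821)
flip (165/821) -> (821/165): both odd, 165 mod 4 = 1, 821 mod 4 = 1, so the flip contributes +1; sign now +1
(821/165): 821 mod 165 = 161, so (821/165) = (161/165)
flip (161/165) -> (165/161): both odd, 161 mod 4 = 1, 165 mod 4 = 1, so the flip contributes +1; sign now +1
(165/161): 165 mod 161 = 4, so (165/161) = (4/161)
factor out 2^2: 4 = 2^2·1; with 161 mod 8 = 1, (2/161) = +1; sign now +1; continue with (1/161)
reached (1/161) = 1, so the symbol is +1

1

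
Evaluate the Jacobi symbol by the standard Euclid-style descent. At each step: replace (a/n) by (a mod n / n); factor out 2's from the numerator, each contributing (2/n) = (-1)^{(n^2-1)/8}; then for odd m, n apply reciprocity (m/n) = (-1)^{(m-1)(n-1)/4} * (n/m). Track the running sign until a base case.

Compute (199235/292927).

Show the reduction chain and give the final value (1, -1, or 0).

-1

flip (199235/292927) -> (292927/199235): both odd, 199235 mod 4 = 3, 292927 mod 4 = 3, so the flip contributes -1; sign now -1
(292927/199235): 292927 mod 199235 = 93692, so (292927/199235) = (93692/199235)
factor out 2^2: 93692 = 2^2·23423; with 199235 mod 8 = 3, (2/199235) = -1; sign now -1; continue with (23423/199235)
flip (23423/199235) -> (199235/23423): both odd, 23423 mod 4 = 3, 199235 mod 4 = 3, so the flip contributes -1; sign now +1
(199235/23423): 199235 mod 23423 = 11851, so (199235/23423) = (11851/23423)
flip (11851/23423) -> (23423/11851): both odd, 11851 mod 4 = 3, 23423 mod 4 = 3, so the flip contributes -1; sign now -1
(23423/11851): 23423 mod 11851 = 11572, so (23423/11851) = (11572/11851)
factor out 2^2: 11572 = 2^2·2893; with 11851 mod 8 = 3, (2/11851) = -1; sign now -1; continue with (2893/11851)
flip (2893/11851) -> (11851/2893): both odd, 2893 mod 4 = 1, 11851 mod 4 = 3, so the flip contributes +1; sign now -1
(11851/2893): 11851 mod 2893 = 279, so (11851/2893) = (279/2893)
flip (279/2893) -> (2893/279): both odd, 279 mod 4 = 3, 2893 mod 4 = 1, so the flip contributes +1; sign now -1
(2893/279): 2893 mod 279 = 103, so (2893/279) = (103/279)
flip (103/279) -> (279/103): both odd, 103 mod 4 = 3, 279 mod 4 = 3, so the flip contributes -1; sign now +1
(279/103): 279 mod 103 = 73, so (279/103) = (73/103)
flip (73/103) -> (103/73): both odd, 73 mod 4 = 1, 103 mod 4 = 3, so the flip contributes +1; sign now +1
(103/73): 103 mod 73 = 30, so (103/73) = (30/73)
factor out 2^1: 30 = 2^1·15; with 73 mod 8 = 1, (2/73) = +1; sign now +1; continue with (15/73)
flip (15/73) -> (73/15): both odd, 15 mod 4 = 3, 73 mod 4 = 1, so the flip contributes +1; sign now +1
(73/15): 73 mod 15 = 13, so (73/15) = (13/15)
flip (13/15) -> (15/13): both odd, 13 mod 4 = 1, 15 mod 4 = 3, so the flip contributes +1; sign now +1
(15/13): 15 mod 13 = 2, so (15/13) = (2/13)
factor out 2^1: 2 = 2^1·1; with 13 mod 8 = 5, (2/13) = -1; sign now -1; continue with (1/13)
reached (1/13) = 1, so the symbol is -1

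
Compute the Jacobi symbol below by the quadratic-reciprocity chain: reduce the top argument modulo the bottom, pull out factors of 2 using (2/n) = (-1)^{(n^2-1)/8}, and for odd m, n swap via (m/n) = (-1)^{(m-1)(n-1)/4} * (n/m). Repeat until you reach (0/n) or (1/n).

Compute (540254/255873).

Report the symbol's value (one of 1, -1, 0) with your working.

(540254/255873) = (28508/255873)   [reduce mod 255873]
28508 = 2^2·7127; (2/255873) = +1 since 255873 mod 8 = 1, so (28508/255873) = (+1)^2·(7127/255873); sign now +1
reciprocity: (7127/255873) = +1·(255873/7127) since 7127 mod 4 = 3, 255873 mod 4 = 1; sign now +1
(255873/7127) = (6428/7127)   [reduce mod 7127]
6428 = 2^2·1607; (2/7127) = +1 since 7127 mod 8 = 7, so (6428/7127) = (+1)^2·(1607/7127); sign now +1
reciprocity: (1607/7127) = -1·(7127/1607) since 1607 mod 4 = 3, 7127 mod 4 = 3; sign now -1
(7127/1607) = (699/1607)   [reduce mod 1607]
reciprocity: (699/1607) = -1·(1607/699) since 699 mod 4 = 3, 1607 mod 4 = 3; sign now +1
(1607/699) = (209/699)   [reduce mod 699]
reciprocity: (209/699) = +1·(699/209) since 209 mod 4 = 1, 699 mod 4 = 3; sign now +1
(699/209) = (72/209)   [reduce mod 209]
72 = 2^3·9; (2/209) = +1 since 209 mod 8 = 1, so (72/209) = (+1)^3·(9/209); sign now +1
reciprocity: (9/209) = +1·(209/9) since 9 mod 4 = 1, 209 mod 4 = 1; sign now +1
(209/9) = (2/9)   [reduce mod 9]
2 = 2^1·1; (2/9) = +1 since 9 mod 8 = 1, so (2/9) = (+1)^1·(1/9); sign now +1
(1/9) = 1; final value = sign = +1

1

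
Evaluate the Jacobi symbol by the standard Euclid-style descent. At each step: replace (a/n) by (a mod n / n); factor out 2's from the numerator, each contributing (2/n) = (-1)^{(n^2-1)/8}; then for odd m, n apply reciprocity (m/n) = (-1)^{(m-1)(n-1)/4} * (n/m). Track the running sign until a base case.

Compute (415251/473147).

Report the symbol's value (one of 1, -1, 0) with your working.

flip (415251/473147) -> (473147/415251): both odd, 415251 mod 4 = 3, 473147 mod 4 = 3, so the flip contributes -1; sign now -1
(473147/415251): 473147 mod 415251 = 57896, so (473147/415251) = (57896/415251)
factor out 2^3: 57896 = 2^3·7237; with 415251 mod 8 = 3, (2/415251) = -1; sign now +1; continue with (7237/415251)
flip (7237/415251) -> (415251/7237): both odd, 7237 mod 4 = 1, 415251 mod 4 = 3, so the flip contributes +1; sign now +1
(415251/7237): 415251 mod 7237 = 2742, so (415251/7237) = (2742/7237)
factor out 2^1: 2742 = 2^1·1371; with 7237 mod 8 = 5, (2/7237) = -1; sign now -1; continue with (1371/7237)
flip (1371/7237) -> (7237/1371): both odd, 1371 mod 4 = 3, 7237 mod 4 = 1, so the flip contributes +1; sign now -1
(7237/1371): 7237 mod 1371 = 382, so (7237/1371) = (382/1371)
factor out 2^1: 382 = 2^1·191; with 1371 mod 8 = 3, (2/1371) = -1; sign now +1; continue with (191/1371)
flip (191/1371) -> (1371/191): both odd, 191 mod 4 = 3, 1371 mod 4 = 3, so the flip contributes -1; sign now -1
(1371/191): 1371 mod 191 = 34, so (1371/191) = (34/191)
factor out 2^1: 34 = 2^1·17; with 191 mod 8 = 7, (2/191) = +1; sign now -1; continue with (17/191)
flip (17/191) -> (191/17): both odd, 17 mod 4 = 1, 191 mod 4 = 3, so the flip contributes +1; sign now -1
(191/17): 191 mod 17 = 4, so (191/17) = (4/17)
factor out 2^2: 4 = 2^2·1; with 17 mod 8 = 1, (2/17) = +1; sign now -1; continue with (1/17)
reached (1/17) = 1, so the symbol is -1

-1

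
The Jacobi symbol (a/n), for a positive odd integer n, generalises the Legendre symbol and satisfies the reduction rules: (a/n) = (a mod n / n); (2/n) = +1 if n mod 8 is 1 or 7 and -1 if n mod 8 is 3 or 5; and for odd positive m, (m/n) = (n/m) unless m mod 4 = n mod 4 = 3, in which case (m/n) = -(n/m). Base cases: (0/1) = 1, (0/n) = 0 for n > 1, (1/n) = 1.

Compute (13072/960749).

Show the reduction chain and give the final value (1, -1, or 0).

0

13072 = 2^4·817; (2/960749) = -1 since 960749 mod 8 = 5, so (13072/960749) = (-1)^4·(817/960749); sign now +1
reciprocity: (817/960749) = +1·(960749/817) since 817 mod 4 = 1, 960749 mod 4 = 1; sign now +1
(960749/817) = (774/817)   [reduce mod 817]
774 = 2^1·387; (2/817) = +1 since 817 mod 8 = 1, so (774/817) = (+1)^1·(387/817); sign now +1
reciprocity: (387/817) = +1·(817/387) since 387 mod 4 = 3, 817 mod 4 = 1; sign now +1
(817/387) = (43/387)   [reduce mod 387]
reciprocity: (43/387) = -1·(387/43) since 43 mod 4 = 3, 387 mod 4 = 3; sign now -1
(387/43) = (0/43)   [reduce mod 43]
(0/43) = 0   [gcd(a, n) > 1]; final value = 0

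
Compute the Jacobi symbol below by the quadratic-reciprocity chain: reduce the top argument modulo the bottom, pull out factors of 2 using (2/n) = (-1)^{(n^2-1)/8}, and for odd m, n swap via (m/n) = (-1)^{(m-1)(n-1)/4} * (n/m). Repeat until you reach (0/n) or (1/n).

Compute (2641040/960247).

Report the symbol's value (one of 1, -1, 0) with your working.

-1

(2641040/960247) = (720546/960247)   [reduce mod 960247]
720546 = 2^1·360273; (2/960247) = +1 since 960247 mod 8 = 7, so (720546/960247) = (+1)^1·(360273/960247); sign now +1
reciprocity: (360273/960247) = +1·(960247/360273) since 360273 mod 4 = 1, 960247 mod 4 = 3; sign now +1
(960247/360273) = (239701/360273)   [reduce mod 360273]
reciprocity: (239701/360273) = +1·(360273/239701) since 239701 mod 4 = 1, 360273 mod 4 = 1; sign now +1
(360273/239701) = (120572/239701)   [reduce mod 239701]
120572 = 2^2·30143; (2/239701) = -1 since 239701 mod 8 = 5, so (120572/239701) = (-1)^2·(30143/239701); sign now +1
reciprocity: (30143/239701) = +1·(239701/30143) since 30143 mod 4 = 3, 239701 mod 4 = 1; sign now +1
(239701/30143) = (28700/30143)   [reduce mod 30143]
28700 = 2^2·7175; (2/30143) = +1 since 30143 mod 8 = 7, so (28700/30143) = (+1)^2·(7175/30143); sign now +1
reciprocity: (7175/30143) = -1·(30143/7175) since 7175 mod 4 = 3, 30143 mod 4 = 3; sign now -1
(30143/7175) = (1443/7175)   [reduce mod 7175]
reciprocity: (1443/7175) = -1·(7175/1443) since 1443 mod 4 = 3, 7175 mod 4 = 3; sign now +1
(7175/1443) = (1403/1443)   [reduce mod 1443]
reciprocity: (1403/1443) = -1·(1443/1403) since 1403 mod 4 = 3, 1443 mod 4 = 3; sign now -1
(1443/1403) = (40/1403)   [reduce mod 1403]
40 = 2^3·5; (2/1403) = -1 since 1403 mod 8 = 3, so (40/1403) = (-1)^3·(5/1403); sign now +1
reciprocity: (5/1403) = +1·(1403/5) since 5 mod 4 = 1, 1403 mod 4 = 3; sign now +1
(1403/5) = (3/5)   [reduce mod 5]
reciprocity: (3/5) = +1·(5/3) since 3 mod 4 = 3, 5 mod 4 = 1; sign now +1
(5/3) = (2/3)   [reduce mod 3]
2 = 2^1·1; (2/3) = -1 since 3 mod 8 = 3, so (2/3) = (-1)^1·(1/3); sign now -1
(1/3) = 1; final value = sign = -1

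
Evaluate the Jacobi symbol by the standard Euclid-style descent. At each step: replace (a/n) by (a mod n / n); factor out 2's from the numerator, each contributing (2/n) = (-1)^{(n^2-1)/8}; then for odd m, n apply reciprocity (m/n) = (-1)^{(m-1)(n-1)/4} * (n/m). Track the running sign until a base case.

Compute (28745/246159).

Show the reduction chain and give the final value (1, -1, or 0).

1

reciprocity: (28745/246159) = +1·(246159/28745) since 28745 mod 4 = 1, 246159 mod 4 = 3; sign now +1
(246159/28745) = (16199/28745)   [reduce mod 28745]
reciprocity: (16199/28745) = +1·(28745/16199) since 16199 mod 4 = 3, 28745 mod 4 = 1; sign now +1
(28745/16199) = (12546/16199)   [reduce mod 16199]
12546 = 2^1·6273; (2/16199) = +1 since 16199 mod 8 = 7, so (12546/16199) = (+1)^1·(6273/16199); sign now +1
reciprocity: (6273/16199) = +1·(16199/6273) since 6273 mod 4 = 1, 16199 mod 4 = 3; sign now +1
(16199/6273) = (3653/6273)   [reduce mod 6273]
reciprocity: (3653/6273) = +1·(6273/3653) since 3653 mod 4 = 1, 6273 mod 4 = 1; sign now +1
(6273/3653) = (2620/3653)   [reduce mod 3653]
2620 = 2^2·655; (2/3653) = -1 since 3653 mod 8 = 5, so (2620/3653) = (-1)^2·(655/3653); sign now +1
reciprocity: (655/3653) = +1·(3653/655) since 655 mod 4 = 3, 3653 mod 4 = 1; sign now +1
(3653/655) = (378/655)   [reduce mod 655]
378 = 2^1·189; (2/655) = +1 since 655 mod 8 = 7, so (378/655) = (+1)^1·(189/655); sign now +1
reciprocity: (189/655) = +1·(655/189) since 189 mod 4 = 1, 655 mod 4 = 3; sign now +1
(655/189) = (88/189)   [reduce mod 189]
88 = 2^3·11; (2/189) = -1 since 189 mod 8 = 5, so (88/189) = (-1)^3·(11/189); sign now -1
reciprocity: (11/189) = +1·(189/11) since 11 mod 4 = 3, 189 mod 4 = 1; sign now -1
(189/11) = (2/11)   [reduce mod 11]
2 = 2^1·1; (2/11) = -1 since 11 mod 8 = 3, so (2/11) = (-1)^1·(1/11); sign now +1
(1/11) = 1; final value = sign = +1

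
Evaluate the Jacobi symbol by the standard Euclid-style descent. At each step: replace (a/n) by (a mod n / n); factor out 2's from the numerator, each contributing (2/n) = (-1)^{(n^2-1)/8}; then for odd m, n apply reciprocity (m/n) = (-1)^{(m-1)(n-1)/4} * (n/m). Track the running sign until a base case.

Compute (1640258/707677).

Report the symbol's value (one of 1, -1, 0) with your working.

1

(1640258/707677): 1640258 mod 707677 = 224904, so (1640258/707677) = (224904/707677)
factor out 2^3: 224904 = 2^3·28113; with 707677 mod 8 = 5, (2/707677) = -1; sign now -1; continue with (28113/707677)
flip (28113/707677) -> (707677/28113): both odd, 28113 mod 4 = 1, 707677 mod 4 = 1, so the flip contributes +1; sign now -1
(707677/28113): 707677 mod 28113 = 4852, so (707677/28113) = (4852/28113)
factor out 2^2: 4852 = 2^2·1213; with 28113 mod 8 = 1, (2/28113) = +1; sign now -1; continue with (1213/28113)
flip (1213/28113) -> (28113/1213): both odd, 1213 mod 4 = 1, 28113 mod 4 = 1, so the flip contributes +1; sign now -1
(28113/1213): 28113 mod 1213 = 214, so (28113/1213) = (214/1213)
factor out 2^1: 214 = 2^1·107; with 1213 mod 8 = 5, (2/1213) = -1; sign now +1; continue with (107/1213)
flip (107/1213) -> (1213/107): both odd, 107 mod 4 = 3, 1213 mod 4 = 1, so the flip contributes +1; sign now +1
(1213/107): 1213 mod 107 = 36, so (1213/107) = (36/107)
factor out 2^2: 36 = 2^2·9; with 107 mod 8 = 3, (2/107) = -1; sign now +1; continue with (9/107)
flip (9/107) -> (107/9): both odd, 9 mod 4 = 1, 107 mod 4 = 3, so the flip contributes +1; sign now +1
(107/9): 107 mod 9 = 8, so (107/9) = (8/9)
factor out 2^3: 8 = 2^3·1; with 9 mod 8 = 1, (2/9) = +1; sign now +1; continue with (1/9)
reached (1/9) = 1, so the symbol is +1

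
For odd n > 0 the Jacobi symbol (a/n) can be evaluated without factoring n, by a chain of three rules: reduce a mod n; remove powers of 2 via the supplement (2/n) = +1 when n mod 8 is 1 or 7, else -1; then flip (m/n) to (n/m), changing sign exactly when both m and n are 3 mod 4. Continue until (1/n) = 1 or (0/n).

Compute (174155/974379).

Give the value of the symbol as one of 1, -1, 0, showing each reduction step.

reciprocity: (174155/974379) = -1·(974379/174155) since 174155 mod 4 = 3, 974379 mod 4 = 3; sign now -1
(974379/174155) = (103604/174155)   [reduce mod 174155]
103604 = 2^2·25901; (2/174155) = -1 since 174155 mod 8 = 3, so (103604/174155) = (-1)^2·(25901/174155); sign now -1
reciprocity: (25901/174155) = +1·(174155/25901) since 25901 mod 4 = 1, 174155 mod 4 = 3; sign now -1
(174155/25901) = (18749/25901)   [reduce mod 25901]
reciprocity: (18749/25901) = +1·(25901/18749) since 18749 mod 4 = 1, 25901 mod 4 = 1; sign now -1
(25901/18749) = (7152/18749)   [reduce mod 18749]
7152 = 2^4·447; (2/18749) = -1 since 18749 mod 8 = 5, so (7152/18749) = (-1)^4·(447/18749); sign now -1
reciprocity: (447/18749) = +1·(18749/447) since 447 mod 4 = 3, 18749 mod 4 = 1; sign now -1
(18749/447) = (422/447)   [reduce mod 447]
422 = 2^1·211; (2/447) = +1 since 447 mod 8 = 7, so (422/447) = (+1)^1·(211/447); sign now -1
reciprocity: (211/447) = -1·(447/211) since 211 mod 4 = 3, 447 mod 4 = 3; sign now +1
(447/211) = (25/211)   [reduce mod 211]
reciprocity: (25/211) = +1·(211/25) since 25 mod 4 = 1, 211 mod 4 = 3; sign now +1
(211/25) = (11/25)   [reduce mod 25]
reciprocity: (11/25) = +1·(25/11) since 11 mod 4 = 3, 25 mod 4 = 1; sign now +1
(25/11) = (3/11)   [reduce mod 11]
reciprocity: (3/11) = -1·(11/3) since 3 mod 4 = 3, 11 mod 4 = 3; sign now -1
(11/3) = (2/3)   [reduce mod 3]
2 = 2^1·1; (2/3) = -1 since 3 mod 8 = 3, so (2/3) = (-1)^1·(1/3); sign now +1
(1/3) = 1; final value = sign = +1

1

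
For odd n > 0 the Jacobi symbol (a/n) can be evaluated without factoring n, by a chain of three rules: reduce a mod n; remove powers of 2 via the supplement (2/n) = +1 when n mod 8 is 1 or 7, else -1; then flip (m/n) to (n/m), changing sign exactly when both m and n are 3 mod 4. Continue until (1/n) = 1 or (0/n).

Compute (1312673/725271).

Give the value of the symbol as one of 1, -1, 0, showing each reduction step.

(1312673/725271) = (587402/725271)   [reduce mod 725271]
587402 = 2^1·293701; (2/725271) = +1 since 725271 mod 8 = 7, so (587402/725271) = (+1)^1·(293701/725271); sign now +1
reciprocity: (293701/725271) = +1·(725271/293701) since 293701 mod 4 = 1, 725271 mod 4 = 3; sign now +1
(725271/293701) = (137869/293701)   [reduce mod 293701]
reciprocity: (137869/293701) = +1·(293701/137869) since 137869 mod 4 = 1, 293701 mod 4 = 1; sign now +1
(293701/137869) = (17963/137869)   [reduce mod 137869]
reciprocity: (17963/137869) = +1·(137869/17963) since 17963 mod 4 = 3, 137869 mod 4 = 1; sign now +1
(137869/17963) = (12128/17963)   [reduce mod 17963]
12128 = 2^5·379; (2/17963) = -1 since 17963 mod 8 = 3, so (12128/17963) = (-1)^5·(379/17963); sign now -1
reciprocity: (379/17963) = -1·(17963/379) since 379 mod 4 = 3, 17963 mod 4 = 3; sign now +1
(17963/379) = (150/379)   [reduce mod 379]
150 = 2^1·75; (2/379) = -1 since 379 mod 8 = 3, so (150/379) = (-1)^1·(75/379); sign now -1
reciprocity: (75/379) = -1·(379/75) since 75 mod 4 = 3, 379 mod 4 = 3; sign now +1
(379/75) = (4/75)   [reduce mod 75]
4 = 2^2·1; (2/75) = -1 since 75 mod 8 = 3, so (4/75) = (-1)^2·(1/75); sign now +1
(1/75) = 1; final value = sign = +1

1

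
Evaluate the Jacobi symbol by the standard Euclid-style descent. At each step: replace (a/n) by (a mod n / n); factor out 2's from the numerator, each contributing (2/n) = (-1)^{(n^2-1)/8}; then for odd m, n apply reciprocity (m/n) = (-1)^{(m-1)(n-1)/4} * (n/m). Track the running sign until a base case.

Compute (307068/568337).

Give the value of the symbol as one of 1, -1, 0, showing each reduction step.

1

factor out 2^2: 307068 = 2^2·76767; with 568337 mod 8 = 1, (2/568337) = +1; sign now +1; continue with (76767/568337)
flip (76767/568337) -> (568337/76767): both odd, 76767 mod 4 = 3, 568337 mod 4 = 1, so the flip contributes +1; sign now +1
(568337/76767): 568337 mod 76767 = 30968, so (568337/76767) = (30968/76767)
factor out 2^3: 30968 = 2^3·3871; with 76767 mod 8 = 7, (2/76767) = +1; sign now +1; continue with (3871/76767)
flip (3871/76767) -> (76767/3871): both odd, 3871 mod 4 = 3, 76767 mod 4 = 3, so the flip contributes -1; sign now -1
(76767/3871): 76767 mod 3871 = 3218, so (76767/3871) = (3218/3871)
factor out 2^1: 3218 = 2^1·1609; with 3871 mod 8 = 7, (2/3871) = +1; sign now -1; continue with (1609/3871)
flip (1609/3871) -> (3871/1609): both odd, 1609 mod 4 = 1, 3871 mod 4 = 3, so the flip contributes +1; sign now -1
(3871/1609): 3871 mod 1609 = 653, so (3871/1609) = (653/1609)
flip (653/1609) -> (1609/653): both odd, 653 mod 4 = 1, 1609 mod 4 = 1, so the flip contributes +1; sign now -1
(1609/653): 1609 mod 653 = 303, so (1609/653) = (303/653)
flip (303/653) -> (653/303): both odd, 303 mod 4 = 3, 653 mod 4 = 1, so the flip contributes +1; sign now -1
(653/303): 653 mod 303 = 47, so (653/303) = (47/303)
flip (47/303) -> (303/47): both odd, 47 mod 4 = 3, 303 mod 4 = 3, so the flip contributes -1; sign now +1
(303/47): 303 mod 47 = 21, so (303/47) = (21/47)
flip (21/47) -> (47/21): both odd, 21 mod 4 = 1, 47 mod 4 = 3, so the flip contributes +1; sign now +1
(47/21): 47 mod 21 = 5, so (47/21) = (5/21)
flip (5/21) -> (21/5): both odd, 5 mod 4 = 1, 21 mod 4 = 1, so the flip contributes +1; sign now +1
(21/5): 21 mod 5 = 1, so (21/5) = (1/5)
reached (1/5) = 1, so the symbol is +1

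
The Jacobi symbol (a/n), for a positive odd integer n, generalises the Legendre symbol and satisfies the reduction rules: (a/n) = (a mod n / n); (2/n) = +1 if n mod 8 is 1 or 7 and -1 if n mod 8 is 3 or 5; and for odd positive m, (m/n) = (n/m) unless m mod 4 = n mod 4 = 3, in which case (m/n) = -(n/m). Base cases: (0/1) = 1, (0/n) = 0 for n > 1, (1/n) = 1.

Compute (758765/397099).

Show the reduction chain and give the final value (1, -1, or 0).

(758765/397099) = (361666/397099)   [reduce mod 397099]
361666 = 2^1·180833; (2/397099) = -1 since 397099 mod 8 = 3, so (361666/397099) = (-1)^1·(180833/397099); sign now -1
reciprocity: (180833/397099) = +1·(397099/180833) since 180833 mod 4 = 1, 397099 mod 4 = 3; sign now -1
(397099/180833) = (35433/180833)   [reduce mod 180833]
reciprocity: (35433/180833) = +1·(180833/35433) since 35433 mod 4 = 1, 180833 mod 4 = 1; sign now -1
(180833/35433) = (3668/35433)   [reduce mod 35433]
3668 = 2^2·917; (2/35433) = +1 since 35433 mod 8 = 1, so (3668/35433) = (+1)^2·(917/35433); sign now -1
reciprocity: (917/35433) = +1·(35433/917) since 917 mod 4 = 1, 35433 mod 4 = 1; sign now -1
(35433/917) = (587/917)   [reduce mod 917]
reciprocity: (587/917) = +1·(917/587) since 587 mod 4 = 3, 917 mod 4 = 1; sign now -1
(917/587) = (330/587)   [reduce mod 587]
330 = 2^1·165; (2/587) = -1 since 587 mod 8 = 3, so (330/587) = (-1)^1·(165/587); sign now +1
reciprocity: (165/587) = +1·(587/165) since 165 mod 4 = 1, 587 mod 4 = 3; sign now +1
(587/165) = (92/165)   [reduce mod 165]
92 = 2^2·23; (2/165) = -1 since 165 mod 8 = 5, so (92/165) = (-1)^2·(23/165); sign now +1
reciprocity: (23/165) = +1·(165/23) since 23 mod 4 = 3, 165 mod 4 = 1; sign now +1
(165/23) = (4/23)   [reduce mod 23]
4 = 2^2·1; (2/23) = +1 since 23 mod 8 = 7, so (4/23) = (+1)^2·(1/23); sign now +1
(1/23) = 1; final value = sign = +1

1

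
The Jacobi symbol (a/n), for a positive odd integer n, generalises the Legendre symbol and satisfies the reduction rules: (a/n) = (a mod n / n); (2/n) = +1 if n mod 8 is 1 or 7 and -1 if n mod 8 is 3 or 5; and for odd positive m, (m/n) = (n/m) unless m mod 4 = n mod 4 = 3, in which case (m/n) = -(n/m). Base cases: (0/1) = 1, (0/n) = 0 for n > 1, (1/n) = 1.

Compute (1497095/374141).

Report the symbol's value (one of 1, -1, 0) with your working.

1

(1497095/374141): 1497095 mod 374141 = 531, so (1497095/374141) = (531/374141)
flip (531/374141) -> (374141/531): both odd, 531 mod 4 = 3, 374141 mod 4 = 1, so the flip contributes +1; sign now +1
(374141/531): 374141 mod 531 = 317, so (374141/531) = (317/531)
flip (317/531) -> (531/317): both odd, 317 mod 4 = 1, 531 mod 4 = 3, so the flip contributes +1; sign now +1
(531/317): 531 mod 317 = 214, so (531/317) = (214/317)
factor out 2^1: 214 = 2^1·107; with 317 mod 8 = 5, (2/317) = -1; sign now -1; continue with (107/317)
flip (107/317) -> (317/107): both odd, 107 mod 4 = 3, 317 mod 4 = 1, so the flip contributes +1; sign now -1
(317/107): 317 mod 107 = 103, so (317/107) = (103/107)
flip (103/107) -> (107/103): both odd, 103 mod 4 = 3, 107 mod 4 = 3, so the flip contributes -1; sign now +1
(107/103): 107 mod 103 = 4, so (107/103) = (4/103)
factor out 2^2: 4 = 2^2·1; with 103 mod 8 = 7, (2/103) = +1; sign now +1; continue with (1/103)
reached (1/103) = 1, so the symbol is +1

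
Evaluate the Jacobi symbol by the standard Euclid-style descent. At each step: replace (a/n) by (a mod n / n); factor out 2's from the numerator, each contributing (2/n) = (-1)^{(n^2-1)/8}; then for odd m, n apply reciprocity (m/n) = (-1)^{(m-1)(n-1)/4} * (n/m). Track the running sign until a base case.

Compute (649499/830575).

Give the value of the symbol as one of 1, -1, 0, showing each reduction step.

-1

flip (649499/830575) -> (830575/649499): both odd, 649499 mod 4 = 3, 830575 mod 4 = 3, so the flip contributes -1; sign now -1
(830575/649499): 830575 mod 649499 = 181076, so (830575/649499) = (181076/649499)
factor out 2^2: 181076 = 2^2·45269; with 649499 mod 8 = 3, (2/649499) = -1; sign now -1; continue with (45269/649499)
flip (45269/649499) -> (649499/45269): both odd, 45269 mod 4 = 1, 649499 mod 4 = 3, so the flip contributes +1; sign now -1
(649499/45269): 649499 mod 45269 = 15733, so (649499/45269) = (15733/45269)
flip (15733/45269) -> (45269/15733): both odd, 15733 mod 4 = 1, 45269 mod 4 = 1, so the flip contributes +1; sign now -1
(45269/15733): 45269 mod 15733 = 13803, so (45269/15733) = (13803/15733)
flip (13803/15733) -> (15733/13803): both odd, 13803 mod 4 = 3, 15733 mod 4 = 1, so the flip contributes +1; sign now -1
(15733/13803): 15733 mod 13803 = 1930, so (15733/13803) = (1930/13803)
factor out 2^1: 1930 = 2^1·965; with 13803 mod 8 = 3, (2/13803) = -1; sign now +1; continue with (965/13803)
flip (965/13803) -> (13803/965): both odd, 965 mod 4 = 1, 13803 mod 4 = 3, so the flip contributes +1; sign now +1
(13803/965): 13803 mod 965 = 293, so (13803/965) = (293/965)
flip (293/965) -> (965/293): both odd, 293 mod 4 = 1, 965 mod 4 = 1, so the flip contributes +1; sign now +1
(965/293): 965 mod 293 = 86, so (965/293) = (86/293)
factor out 2^1: 86 = 2^1·43; with 293 mod 8 = 5, (2/293) = -1; sign now -1; continue with (43/293)
flip (43/293) -> (293/43): both odd, 43 mod 4 = 3, 293 mod 4 = 1, so the flip contributes +1; sign now -1
(293/43): 293 mod 43 = 35, so (293/43) = (35/43)
flip (35/43) -> (43/35): both odd, 35 mod 4 = 3, 43 mod 4 = 3, so the flip contributes -1; sign now +1
(43/35): 43 mod 35 = 8, so (43/35) = (8/35)
factor out 2^3: 8 = 2^3·1; with 35 mod 8 = 3, (2/35) = -1; sign now -1; continue with (1/35)
reached (1/35) = 1, so the symbol is -1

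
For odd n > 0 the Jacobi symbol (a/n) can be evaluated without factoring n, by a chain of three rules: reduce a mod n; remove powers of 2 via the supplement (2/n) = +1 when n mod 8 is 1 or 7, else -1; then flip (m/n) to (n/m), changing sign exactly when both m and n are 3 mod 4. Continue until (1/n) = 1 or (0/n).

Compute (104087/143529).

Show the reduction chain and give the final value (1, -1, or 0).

1

reciprocity: (104087/143529) = +1·(143529/104087) since 104087 mod 4 = 3, 143529 mod 4 = 1; sign now +1
(143529/104087) = (39442/104087)   [reduce mod 104087]
39442 = 2^1·19721; (2/104087) = +1 since 104087 mod 8 = 7, so (39442/104087) = (+1)^1·(19721/104087); sign now +1
reciprocity: (19721/104087) = +1·(104087/19721) since 19721 mod 4 = 1, 104087 mod 4 = 3; sign now +1
(104087/19721) = (5482/19721)   [reduce mod 19721]
5482 = 2^1·2741; (2/19721) = +1 since 19721 mod 8 = 1, so (5482/19721) = (+1)^1·(2741/19721); sign now +1
reciprocity: (2741/19721) = +1·(19721/2741) since 2741 mod 4 = 1, 19721 mod 4 = 1; sign now +1
(19721/2741) = (534/2741)   [reduce mod 2741]
534 = 2^1·267; (2/2741) = -1 since 2741 mod 8 = 5, so (534/2741) = (-1)^1·(267/2741); sign now -1
reciprocity: (267/2741) = +1·(2741/267) since 267 mod 4 = 3, 2741 mod 4 = 1; sign now -1
(2741/267) = (71/267)   [reduce mod 267]
reciprocity: (71/267) = -1·(267/71) since 71 mod 4 = 3, 267 mod 4 = 3; sign now +1
(267/71) = (54/71)   [reduce mod 71]
54 = 2^1·27; (2/71) = +1 since 71 mod 8 = 7, so (54/71) = (+1)^1·(27/71); sign now +1
reciprocity: (27/71) = -1·(71/27) since 27 mod 4 = 3, 71 mod 4 = 3; sign now -1
(71/27) = (17/27)   [reduce mod 27]
reciprocity: (17/27) = +1·(27/17) since 17 mod 4 = 1, 27 mod 4 = 3; sign now -1
(27/17) = (10/17)   [reduce mod 17]
10 = 2^1·5; (2/17) = +1 since 17 mod 8 = 1, so (10/17) = (+1)^1·(5/17); sign now -1
reciprocity: (5/17) = +1·(17/5) since 5 mod 4 = 1, 17 mod 4 = 1; sign now -1
(17/5) = (2/5)   [reduce mod 5]
2 = 2^1·1; (2/5) = -1 since 5 mod 8 = 5, so (2/5) = (-1)^1·(1/5); sign now +1
(1/5) = 1; final value = sign = +1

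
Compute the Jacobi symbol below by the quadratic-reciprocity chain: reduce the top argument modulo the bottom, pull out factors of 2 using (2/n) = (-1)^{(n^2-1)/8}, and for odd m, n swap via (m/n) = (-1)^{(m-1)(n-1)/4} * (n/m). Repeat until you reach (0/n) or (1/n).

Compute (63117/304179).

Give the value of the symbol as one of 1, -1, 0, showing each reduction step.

0

reciprocity: (63117/304179) = +1·(304179/63117) since 63117 mod 4 = 1, 304179 mod 4 = 3; sign now +1
(304179/63117) = (51711/63117)   [reduce mod 63117]
reciprocity: (51711/63117) = +1·(63117/51711) since 51711 mod 4 = 3, 63117 mod 4 = 1; sign now +1
(63117/51711) = (11406/51711)   [reduce mod 51711]
11406 = 2^1·5703; (2/51711) = +1 since 51711 mod 8 = 7, so (11406/51711) = (+1)^1·(5703/51711); sign now +1
reciprocity: (5703/51711) = -1·(51711/5703) since 5703 mod 4 = 3, 51711 mod 4 = 3; sign now -1
(51711/5703) = (384/5703)   [reduce mod 5703]
384 = 2^7·3; (2/5703) = +1 since 5703 mod 8 = 7, so (384/5703) = (+1)^7·(3/5703); sign now -1
reciprocity: (3/5703) = -1·(5703/3) since 3 mod 4 = 3, 5703 mod 4 = 3; sign now +1
(5703/3) = (0/3)   [reduce mod 3]
(0/3) = 0   [gcd(a, n) > 1]; final value = 0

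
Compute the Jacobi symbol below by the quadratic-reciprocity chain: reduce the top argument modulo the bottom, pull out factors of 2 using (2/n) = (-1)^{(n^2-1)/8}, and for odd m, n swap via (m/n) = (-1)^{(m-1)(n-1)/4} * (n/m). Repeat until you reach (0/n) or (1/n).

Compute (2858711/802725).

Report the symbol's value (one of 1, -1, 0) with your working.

-1

(2858711/802725) = (450536/802725)   [reduce mod 802725]
450536 = 2^3·56317; (2/802725) = -1 since 802725 mod 8 = 5, so (450536/802725) = (-1)^3·(56317/802725); sign now -1
reciprocity: (56317/802725) = +1·(802725/56317) since 56317 mod 4 = 1, 802725 mod 4 = 1; sign now -1
(802725/56317) = (14287/56317)   [reduce mod 56317]
reciprocity: (14287/56317) = +1·(56317/14287) since 14287 mod 4 = 3, 56317 mod 4 = 1; sign now -1
(56317/14287) = (13456/14287)   [reduce mod 14287]
13456 = 2^4·841; (2/14287) = +1 since 14287 mod 8 = 7, so (13456/14287) = (+1)^4·(841/14287); sign now -1
reciprocity: (841/14287) = +1·(14287/841) since 841 mod 4 = 1, 14287 mod 4 = 3; sign now -1
(14287/841) = (831/841)   [reduce mod 841]
reciprocity: (831/841) = +1·(841/831) since 831 mod 4 = 3, 841 mod 4 = 1; sign now -1
(841/831) = (10/831)   [reduce mod 831]
10 = 2^1·5; (2/831) = +1 since 831 mod 8 = 7, so (10/831) = (+1)^1·(5/831); sign now -1
reciprocity: (5/831) = +1·(831/5) since 5 mod 4 = 1, 831 mod 4 = 3; sign now -1
(831/5) = (1/5)   [reduce mod 5]
(1/5) = 1; final value = sign = -1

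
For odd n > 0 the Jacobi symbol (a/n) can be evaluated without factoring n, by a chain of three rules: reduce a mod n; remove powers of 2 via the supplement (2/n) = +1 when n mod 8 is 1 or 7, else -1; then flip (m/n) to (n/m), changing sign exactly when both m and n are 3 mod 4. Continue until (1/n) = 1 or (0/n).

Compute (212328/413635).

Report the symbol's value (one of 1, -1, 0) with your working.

212328 = 2^3·26541; (2/413635) = -1 since 413635 mod 8 = 3, so (212328/413635) = (-1)^3·(26541/413635); sign now -1
reciprocity: (26541/413635) = +1·(413635/26541) since 26541 mod 4 = 1, 413635 mod 4 = 3; sign now -1
(413635/26541) = (15520/26541)   [reduce mod 26541]
15520 = 2^5·485; (2/26541) = -1 since 26541 mod 8 = 5, so (15520/26541) = (-1)^5·(485/26541); sign now +1
reciprocity: (485/26541) = +1·(26541/485) since 485 mod 4 = 1, 26541 mod 4 = 1; sign now +1
(26541/485) = (351/485)   [reduce mod 485]
reciprocity: (351/485) = +1·(485/351) since 351 mod 4 = 3, 485 mod 4 = 1; sign now +1
(485/351) = (134/351)   [reduce mod 351]
134 = 2^1·67; (2/351) = +1 since 351 mod 8 = 7, so (134/351) = (+1)^1·(67/351); sign now +1
reciprocity: (67/351) = -1·(351/67) since 67 mod 4 = 3, 351 mod 4 = 3; sign now -1
(351/67) = (16/67)   [reduce mod 67]
16 = 2^4·1; (2/67) = -1 since 67 mod 8 = 3, so (16/67) = (-1)^4·(1/67); sign now -1
(1/67) = 1; final value = sign = -1

-1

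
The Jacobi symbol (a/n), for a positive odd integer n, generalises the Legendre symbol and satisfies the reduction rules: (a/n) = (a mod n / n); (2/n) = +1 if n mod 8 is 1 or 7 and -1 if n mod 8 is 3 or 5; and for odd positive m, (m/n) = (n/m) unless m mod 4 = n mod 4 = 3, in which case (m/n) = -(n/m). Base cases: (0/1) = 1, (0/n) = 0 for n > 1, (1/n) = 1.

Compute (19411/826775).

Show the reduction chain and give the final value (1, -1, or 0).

flip (19411/826775) -> (826775/19411): both odd, 19411 mod 4 = 3, 826775 mod 4 = 3, so the flip contributes -1; sign now -1
(826775/19411): 826775 mod 19411 = 11513, so (826775/19411) = (11513/19411)
flip (11513/19411) -> (19411/11513): both odd, 11513 mod 4 = 1, 19411 mod 4 = 3, so the flip contributes +1; sign now -1
(19411/11513): 19411 mod 11513 = 7898, so (19411/11513) = (7898/11513)
factor out 2^1: 7898 = 2^1·3949; with 11513 mod 8 = 1, (2/11513) = +1; sign now -1; continue with (3949/11513)
flip (3949/11513) -> (11513/3949): both odd, 3949 mod 4 = 1, 11513 mod 4 = 1, so the flip contributes +1; sign now -1
(11513/3949): 11513 mod 3949 = 3615, so (11513/3949) = (3615/3949)
flip (3615/3949) -> (3949/3615): both odd, 3615 mod 4 = 3, 3949 mod 4 = 1, so the flip contributes +1; sign now -1
(3949/3615): 3949 mod 3615 = 334, so (3949/3615) = (334/3615)
factor out 2^1: 334 = 2^1·167; with 3615 mod 8 = 7, (2/3615) = +1; sign now -1; continue with (167/3615)
flip (167/3615) -> (3615/167): both odd, 167 mod 4 = 3, 3615 mod 4 = 3, so the flip contributes -1; sign now +1
(3615/167): 3615 mod 167 = 108, so (3615/167) = (108/167)
factor out 2^2: 108 = 2^2·27; with 167 mod 8 = 7, (2/167) = +1; sign now +1; continue with (27/167)
flip (27/167) -> (167/27): both odd, 27 mod 4 = 3, 167 mod 4 = 3, so the flip contributes -1; sign now -1
(167/27): 167 mod 27 = 5, so (167/27) = (5/27)
flip (5/27) -> (27/5): both odd, 5 mod 4 = 1, 27 mod 4 = 3, so the flip contributes +1; sign now -1
(27/5): 27 mod 5 = 2, so (27/5) = (2/5)
factor out 2^1: 2 = 2^1·1; with 5 mod 8 = 5, (2/5) = -1; sign now +1; continue with (1/5)
reached (1/5) = 1, so the symbol is +1

1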